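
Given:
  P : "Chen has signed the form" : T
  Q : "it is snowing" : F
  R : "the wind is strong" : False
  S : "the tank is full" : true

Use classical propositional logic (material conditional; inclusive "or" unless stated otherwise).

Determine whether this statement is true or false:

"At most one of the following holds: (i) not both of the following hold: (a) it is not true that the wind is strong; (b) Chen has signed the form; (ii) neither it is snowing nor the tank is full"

true

In symbols: (not R nand P) nand (Q nor S)

not R = not False = True
not R nand P = True nand True = False
Q nor S = False nor True = False
(not R nand P) nand (Q nor S) = False nand False = True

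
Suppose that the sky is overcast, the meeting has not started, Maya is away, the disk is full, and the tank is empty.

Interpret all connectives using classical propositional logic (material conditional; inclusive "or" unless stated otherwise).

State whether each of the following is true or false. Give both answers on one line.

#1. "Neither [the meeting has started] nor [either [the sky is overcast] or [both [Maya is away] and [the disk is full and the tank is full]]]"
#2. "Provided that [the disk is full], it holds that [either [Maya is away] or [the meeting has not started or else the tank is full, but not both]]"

Let Q = "the meeting has started" (F), P = "the sky is overcast" (T), R = "Maya is at home" (F), S = "the disk is full" (T), U = "the tank is full" (F).

#1: This is Q ↓ (P ∨ (¬R ∧ (S ∧ U))).

¬R = ¬F = T
S ∧ U = T ∧ F = F
¬R ∧ (S ∧ U) = T ∧ F = F
P ∨ (¬R ∧ (S ∧ U)) = T ∨ F = T
Q ↓ (P ∨ (¬R ∧ (S ∧ U))) = F ↓ T = F
Thus #1 is false.

#2: Formalization: S → (¬R ∨ (¬Q ⊕ U))

¬R = ¬F = T
¬Q = ¬F = T
¬Q ⊕ U = T ⊕ F = T
¬R ∨ (¬Q ⊕ U) = T ∨ T = T
S → (¬R ∨ (¬Q ⊕ U)) = T → T = T
Thus #2 is true.

#1 False, #2 True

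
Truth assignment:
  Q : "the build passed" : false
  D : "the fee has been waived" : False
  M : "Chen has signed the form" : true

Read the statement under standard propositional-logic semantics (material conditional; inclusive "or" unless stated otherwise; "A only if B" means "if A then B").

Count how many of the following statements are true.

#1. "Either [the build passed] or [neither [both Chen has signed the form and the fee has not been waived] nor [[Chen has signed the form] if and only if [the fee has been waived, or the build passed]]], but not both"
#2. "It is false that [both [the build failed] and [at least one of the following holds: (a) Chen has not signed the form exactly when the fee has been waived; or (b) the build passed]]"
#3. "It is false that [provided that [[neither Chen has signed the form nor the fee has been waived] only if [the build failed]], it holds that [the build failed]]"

#1: Parsed as Q xor ((M & ~D) nor (M <-> (D | Q)))

~D = ~F = T
M & ~D = T & T = T
D | Q = F | F = F
M <-> (D | Q) = T <-> F = F
(M & ~D) nor (M <-> (D | Q)) = T nor F = F
Q xor ((M & ~D) nor (M <-> (D | Q))) = F xor F = F
Thus #1 is false.

#2: Formalization: ~(~Q & ((~M <-> D) | Q))

~Q = ~F = T
~M = ~T = F
~M <-> D = F <-> F = T
(~M <-> D) | Q = T | F = T
~Q & ((~M <-> D) | Q) = T & T = T
~(~Q & ((~M <-> D) | Q)) = ~T = F
So #2 is false.

#3: Parsed as ~(((M nor D) -> ~Q) -> ~Q)

M nor D = T nor F = F
~Q = ~F = T
(M nor D) -> ~Q = F -> T = T
~Q = ~F = T
((M nor D) -> ~Q) -> ~Q = T -> T = T
~(((M nor D) -> ~Q) -> ~Q) = ~T = F
Hence #3 is false.

Count: 0.

0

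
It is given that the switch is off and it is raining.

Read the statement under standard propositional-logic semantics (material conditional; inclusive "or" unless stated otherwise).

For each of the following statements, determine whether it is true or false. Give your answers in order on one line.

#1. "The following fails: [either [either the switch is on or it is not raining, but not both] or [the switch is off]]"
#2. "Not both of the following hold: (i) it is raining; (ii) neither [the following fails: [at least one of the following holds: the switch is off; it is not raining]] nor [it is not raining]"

#1 false / #2 false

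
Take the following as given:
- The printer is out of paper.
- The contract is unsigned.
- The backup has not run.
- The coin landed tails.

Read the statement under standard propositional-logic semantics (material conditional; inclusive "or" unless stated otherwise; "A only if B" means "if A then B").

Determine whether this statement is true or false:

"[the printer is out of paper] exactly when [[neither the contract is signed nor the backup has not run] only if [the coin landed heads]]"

true

Let N = "the printer has paper" (F), U = "the contract is signed" (F), Q = "the backup has run" (F), W = "the coin landed heads" (F).
Parsed as ¬N ↔ ((U ↓ ¬Q) → W)

¬N = ¬F = T
¬Q = ¬F = T
U ↓ ¬Q = F ↓ T = F
(U ↓ ¬Q) → W = F → F = T
¬N ↔ ((U ↓ ¬Q) → W) = T ↔ T = T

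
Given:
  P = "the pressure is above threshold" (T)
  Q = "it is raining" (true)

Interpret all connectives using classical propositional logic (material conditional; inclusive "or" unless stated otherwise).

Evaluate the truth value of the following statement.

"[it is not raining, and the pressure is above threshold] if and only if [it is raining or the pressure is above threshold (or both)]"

In symbols: (not Q and P) iff (Q or P)

not Q = not True = False
not Q and P = False and True = False
Q or P = True or True = True
(not Q and P) iff (Q or P) = False iff True = False

false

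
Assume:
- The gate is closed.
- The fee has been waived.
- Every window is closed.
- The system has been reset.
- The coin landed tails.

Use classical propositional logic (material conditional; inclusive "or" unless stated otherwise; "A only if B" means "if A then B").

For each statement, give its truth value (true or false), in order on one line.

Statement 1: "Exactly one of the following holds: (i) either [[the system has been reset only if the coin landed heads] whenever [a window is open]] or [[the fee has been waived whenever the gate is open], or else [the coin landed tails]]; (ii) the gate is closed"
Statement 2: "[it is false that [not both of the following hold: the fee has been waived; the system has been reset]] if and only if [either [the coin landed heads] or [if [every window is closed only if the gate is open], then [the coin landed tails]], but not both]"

Let R = "a window is open" (False), S = "the system has been reset" (True), U = "the coin landed heads" (False), P = "the gate is open" (False), Q = "the fee has been waived" (True).

Statement 1: In symbols: ((R -> (S -> U)) or ((P -> Q) or not U)) xor not P

S -> U = True -> False = False
R -> (S -> U) = False -> False = True
P -> Q = False -> True = True
not U = not False = True
(P -> Q) or not U = True or True = True
(R -> (S -> U)) or ((P -> Q) or not U) = True or True = True
not P = not False = True
((R -> (S -> U)) or ((P -> Q) or not U)) xor not P = True xor True = False
Thus Statement 1 is false.

Statement 2: Formalization: not (Q nand S) iff (U xor ((not R -> P) -> not U))

Q nand S = True nand True = False
not (Q nand S) = not False = True
not R = not False = True
not R -> P = True -> False = False
not U = not False = True
(not R -> P) -> not U = False -> True = True
U xor ((not R -> P) -> not U) = False xor True = True
not (Q nand S) iff (U xor ((not R -> P) -> not U)) = True iff True = True
Thus Statement 2 is true.

Statement 1 F / Statement 2 T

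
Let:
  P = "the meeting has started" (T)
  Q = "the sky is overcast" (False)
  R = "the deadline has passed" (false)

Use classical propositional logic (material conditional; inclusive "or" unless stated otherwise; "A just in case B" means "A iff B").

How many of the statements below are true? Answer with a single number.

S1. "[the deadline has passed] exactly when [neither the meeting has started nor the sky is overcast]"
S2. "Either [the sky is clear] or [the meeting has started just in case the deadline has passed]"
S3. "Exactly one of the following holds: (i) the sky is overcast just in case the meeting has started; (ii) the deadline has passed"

S1: Parsed as R <-> (P nor Q)

P nor Q = T nor F = F
R <-> (P nor Q) = F <-> F = T
Thus S1 is true.

S2: Parsed as ~Q | (P <-> R)

~Q = ~F = T
P <-> R = T <-> F = F
~Q | (P <-> R) = T | F = T
So S2 is true.

S3: This is (Q <-> P) xor R.

Q <-> P = F <-> T = F
(Q <-> P) xor R = F xor F = F
Thus S3 is false.

True statements: 2 (S1, S2).

2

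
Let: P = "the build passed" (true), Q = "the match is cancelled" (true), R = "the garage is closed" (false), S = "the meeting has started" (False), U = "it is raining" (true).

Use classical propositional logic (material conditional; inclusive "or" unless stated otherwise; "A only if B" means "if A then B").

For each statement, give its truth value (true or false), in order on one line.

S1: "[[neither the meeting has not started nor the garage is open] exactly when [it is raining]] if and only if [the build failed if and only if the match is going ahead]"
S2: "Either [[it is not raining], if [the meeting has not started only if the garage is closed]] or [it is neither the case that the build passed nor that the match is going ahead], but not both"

S1 F; S2 T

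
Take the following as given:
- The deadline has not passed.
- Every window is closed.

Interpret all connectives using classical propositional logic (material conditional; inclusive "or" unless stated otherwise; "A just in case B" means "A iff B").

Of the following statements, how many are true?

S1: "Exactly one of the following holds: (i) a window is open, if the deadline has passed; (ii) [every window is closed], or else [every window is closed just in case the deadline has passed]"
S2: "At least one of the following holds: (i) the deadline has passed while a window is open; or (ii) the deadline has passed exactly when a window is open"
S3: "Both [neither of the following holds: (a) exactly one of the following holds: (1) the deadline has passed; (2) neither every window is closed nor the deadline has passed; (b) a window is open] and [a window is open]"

1

Let P = "the deadline has passed" (F), Q = "a window is open" (F).

S1: Formalization: (P -> Q) xor (~Q | (~Q <-> P))

P -> Q = F -> F = T
~Q = ~F = T
~Q = ~F = T
~Q <-> P = T <-> F = F
~Q | (~Q <-> P) = T | F = T
(P -> Q) xor (~Q | (~Q <-> P)) = T xor T = F
So S1 is false.

S2: Formalization: (P & Q) | (P <-> Q)

P & Q = F & F = F
P <-> Q = F <-> F = T
(P & Q) | (P <-> Q) = F | T = T
Hence S2 is true.

S3: In symbols: ((P xor (~Q nor P)) nor Q) & Q

~Q = ~F = T
~Q nor P = T nor F = F
P xor (~Q nor P) = F xor F = F
(P xor (~Q nor P)) nor Q = F nor F = T
((P xor (~Q nor P)) nor Q) & Q = T & F = F
So S3 is false.

Count: 1.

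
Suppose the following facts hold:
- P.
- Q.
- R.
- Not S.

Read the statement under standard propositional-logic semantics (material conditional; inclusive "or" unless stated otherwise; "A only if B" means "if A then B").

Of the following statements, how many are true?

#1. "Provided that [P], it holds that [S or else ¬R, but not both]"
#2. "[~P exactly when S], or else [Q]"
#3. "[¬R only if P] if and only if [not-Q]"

1

#1: Formalization: P → (S ⊕ ¬R)

¬R = ¬T = F
S ⊕ ¬R = F ⊕ F = F
P → (S ⊕ ¬R) = T → F = F
Thus #1 is false.

#2: This is (¬P ↔ S) ∨ Q.

¬P = ¬T = F
¬P ↔ S = F ↔ F = T
(¬P ↔ S) ∨ Q = T ∨ T = T
Thus #2 is true.

#3: This is (¬R → P) ↔ ¬Q.

¬R = ¬T = F
¬R → P = F → T = T
¬Q = ¬T = F
(¬R → P) ↔ ¬Q = T ↔ F = F
So #3 is false.

Count: 1.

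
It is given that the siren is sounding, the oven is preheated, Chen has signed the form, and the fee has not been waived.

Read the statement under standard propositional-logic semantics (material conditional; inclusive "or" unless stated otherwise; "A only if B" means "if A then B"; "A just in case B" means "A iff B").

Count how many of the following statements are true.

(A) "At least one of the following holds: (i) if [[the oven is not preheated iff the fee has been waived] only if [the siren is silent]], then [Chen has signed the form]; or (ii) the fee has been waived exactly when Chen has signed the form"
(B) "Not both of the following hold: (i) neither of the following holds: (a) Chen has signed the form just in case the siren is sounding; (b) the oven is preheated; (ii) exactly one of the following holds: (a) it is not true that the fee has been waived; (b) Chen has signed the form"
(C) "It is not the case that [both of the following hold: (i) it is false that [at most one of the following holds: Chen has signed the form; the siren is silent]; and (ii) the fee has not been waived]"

Let Q = "the oven is preheated" (True), S = "the fee has been waived" (False), P = "the siren is sounding" (True), R = "Chen has signed the form" (True).

(A): In symbols: (((not Q iff S) -> not P) -> R) or (S iff R)

not Q = not True = False
not Q iff S = False iff False = True
not P = not True = False
(not Q iff S) -> not P = True -> False = False
((not Q iff S) -> not P) -> R = False -> True = True
S iff R = False iff True = False
(((not Q iff S) -> not P) -> R) or (S iff R) = True or False = True
Thus (A) is true.

(B): This is ((R iff P) nor Q) nand (not S xor R).

R iff P = True iff True = True
(R iff P) nor Q = True nor True = False
not S = not False = True
not S xor R = True xor True = False
((R iff P) nor Q) nand (not S xor R) = False nand False = True
Thus (B) is true.

(C): This is not (not (R nand not P) and not S).

not P = not True = False
R nand not P = True nand False = True
not (R nand not P) = not True = False
not S = not False = True
not (R nand not P) and not S = False and True = False
not (not (R nand not P) and not S) = not False = True
Thus (C) is true.

3 of the 3 statements are true.

3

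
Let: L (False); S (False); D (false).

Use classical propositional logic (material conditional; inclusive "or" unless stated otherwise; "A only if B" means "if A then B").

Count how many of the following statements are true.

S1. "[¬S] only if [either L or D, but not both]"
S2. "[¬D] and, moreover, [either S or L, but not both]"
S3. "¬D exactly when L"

S1: This is not S -> (L xor D).

not S = not False = True
L xor D = False xor False = False
not S -> (L xor D) = True -> False = False
Hence S1 is false.

S2: In symbols: not D and (S xor L)

not D = not False = True
S xor L = False xor False = False
not D and (S xor L) = True and False = False
Hence S2 is false.

S3: This is not D iff L.

not D = not False = True
not D iff L = True iff False = False
Hence S3 is false.

0 of the 3 statements are true (none).

0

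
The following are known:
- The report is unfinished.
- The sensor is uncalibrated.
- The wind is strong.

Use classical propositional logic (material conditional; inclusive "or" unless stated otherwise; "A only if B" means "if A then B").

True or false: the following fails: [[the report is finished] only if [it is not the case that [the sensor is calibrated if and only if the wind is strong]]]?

False.

Let D = "the report is finished" (F), H = "the sensor is calibrated" (F), M = "the wind is strong" (T).
Parsed as ¬(D → ¬(H ↔ M))

H ↔ M = F ↔ T = F
¬(H ↔ M) = ¬F = T
D → ¬(H ↔ M) = F → T = T
¬(D → ¬(H ↔ M)) = ¬T = F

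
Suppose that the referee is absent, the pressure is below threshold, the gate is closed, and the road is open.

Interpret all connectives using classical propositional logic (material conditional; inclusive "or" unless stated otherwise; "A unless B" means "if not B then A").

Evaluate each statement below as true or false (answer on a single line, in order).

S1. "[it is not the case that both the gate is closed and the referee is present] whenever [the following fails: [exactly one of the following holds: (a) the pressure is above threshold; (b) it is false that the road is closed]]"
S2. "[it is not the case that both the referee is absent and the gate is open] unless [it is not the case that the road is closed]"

S1 true; S2 true

Let Q = "the pressure is above threshold" (F), S = "the road is closed" (F), R = "the gate is open" (F), P = "the referee is present" (F).

S1: Parsed as ~(Q xor ~S) -> (~R nand P)

~S = ~F = T
Q xor ~S = F xor T = T
~(Q xor ~S) = ~T = F
~R = ~F = T
~R nand P = T nand F = T
~(Q xor ~S) -> (~R nand P) = F -> T = T
Hence S1 is true.

S2: This is (~P nand R) | ~S.

~P = ~F = T
~P nand R = T nand F = T
~S = ~F = T
(~P nand R) | ~S = T | T = T
Thus S2 is true.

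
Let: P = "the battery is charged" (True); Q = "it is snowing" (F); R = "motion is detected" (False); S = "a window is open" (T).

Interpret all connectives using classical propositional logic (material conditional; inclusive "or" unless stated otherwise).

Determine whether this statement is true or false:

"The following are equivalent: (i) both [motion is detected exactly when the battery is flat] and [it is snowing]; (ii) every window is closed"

The statement is true.

Parsed as ((R <-> ~P) & Q) <-> ~S

~P = ~T = F
R <-> ~P = F <-> F = T
(R <-> ~P) & Q = T & F = F
~S = ~T = F
((R <-> ~P) & Q) <-> ~S = F <-> F = T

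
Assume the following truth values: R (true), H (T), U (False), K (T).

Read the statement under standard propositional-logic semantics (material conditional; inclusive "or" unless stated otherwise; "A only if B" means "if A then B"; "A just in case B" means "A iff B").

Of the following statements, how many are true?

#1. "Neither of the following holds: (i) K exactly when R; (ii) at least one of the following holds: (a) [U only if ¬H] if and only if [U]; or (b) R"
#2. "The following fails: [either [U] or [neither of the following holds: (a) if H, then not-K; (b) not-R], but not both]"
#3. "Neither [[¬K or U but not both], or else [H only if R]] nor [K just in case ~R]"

#1: This is (K iff R) nor (((U -> not H) iff U) or R).

K iff R = True iff True = True
not H = not True = False
U -> not H = False -> False = True
(U -> not H) iff U = True iff False = False
((U -> not H) iff U) or R = False or True = True
(K iff R) nor (((U -> not H) iff U) or R) = True nor True = False
Hence #1 is false.

#2: Parsed as not (U xor ((H -> not K) nor not R))

not K = not True = False
H -> not K = True -> False = False
not R = not True = False
(H -> not K) nor not R = False nor False = True
U xor ((H -> not K) nor not R) = False xor True = True
not (U xor ((H -> not K) nor not R)) = not True = False
Hence #2 is false.

#3: In symbols: ((not K xor U) or (H -> R)) nor (K iff not R)

not K = not True = False
not K xor U = False xor False = False
H -> R = True -> True = True
(not K xor U) or (H -> R) = False or True = True
not R = not True = False
K iff not R = True iff False = False
((not K xor U) or (H -> R)) nor (K iff not R) = True nor False = False
Thus #3 is false.

Count: 0.

0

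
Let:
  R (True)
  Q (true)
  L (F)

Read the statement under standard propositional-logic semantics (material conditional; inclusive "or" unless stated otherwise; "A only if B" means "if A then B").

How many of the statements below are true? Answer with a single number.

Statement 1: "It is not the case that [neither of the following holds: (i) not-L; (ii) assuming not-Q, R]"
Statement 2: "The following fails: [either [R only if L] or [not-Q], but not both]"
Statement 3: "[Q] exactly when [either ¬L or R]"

Statement 1: This is ~(~L nor (~Q -> R)).

~L = ~F = T
~Q = ~T = F
~Q -> R = F -> T = T
~L nor (~Q -> R) = T nor T = F
~(~L nor (~Q -> R)) = ~F = T
Hence Statement 1 is true.

Statement 2: Formalization: ~((R -> L) xor ~Q)

R -> L = T -> F = F
~Q = ~T = F
(R -> L) xor ~Q = F xor F = F
~((R -> L) xor ~Q) = ~F = T
Hence Statement 2 is true.

Statement 3: In symbols: Q <-> (~L | R)

~L = ~F = T
~L | R = T | T = T
Q <-> (~L | R) = T <-> T = T
So Statement 3 is true.

Count: 3.

3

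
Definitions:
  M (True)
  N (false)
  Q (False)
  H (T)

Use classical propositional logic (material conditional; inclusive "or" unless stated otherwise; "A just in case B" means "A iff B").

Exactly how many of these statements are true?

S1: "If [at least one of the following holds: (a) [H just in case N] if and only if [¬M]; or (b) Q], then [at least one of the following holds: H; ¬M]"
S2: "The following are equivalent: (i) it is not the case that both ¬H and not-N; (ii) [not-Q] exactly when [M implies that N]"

S1: In symbols: (((H iff N) iff not M) or Q) -> (H or not M)

H iff N = True iff False = False
not M = not True = False
(H iff N) iff not M = False iff False = True
((H iff N) iff not M) or Q = True or False = True
not M = not True = False
H or not M = True or False = True
(((H iff N) iff not M) or Q) -> (H or not M) = True -> True = True
Thus S1 is true.

S2: This is (not H nand not N) iff (not Q iff (M -> N)).

not H = not True = False
not N = not False = True
not H nand not N = False nand True = True
not Q = not False = True
M -> N = True -> False = False
not Q iff (M -> N) = True iff False = False
(not H nand not N) iff (not Q iff (M -> N)) = True iff False = False
Thus S2 is false.

Count: 1.

1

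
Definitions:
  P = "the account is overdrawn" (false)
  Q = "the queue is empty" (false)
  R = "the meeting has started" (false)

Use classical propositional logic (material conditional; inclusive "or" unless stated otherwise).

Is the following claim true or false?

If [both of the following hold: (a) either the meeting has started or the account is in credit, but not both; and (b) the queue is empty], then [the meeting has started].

The statement is true.

This is ((R ⊕ ¬P) ∧ Q) → R.

¬P = ¬F = T
R ⊕ ¬P = F ⊕ T = T
(R ⊕ ¬P) ∧ Q = T ∧ F = F
((R ⊕ ¬P) ∧ Q) → R = F → F = T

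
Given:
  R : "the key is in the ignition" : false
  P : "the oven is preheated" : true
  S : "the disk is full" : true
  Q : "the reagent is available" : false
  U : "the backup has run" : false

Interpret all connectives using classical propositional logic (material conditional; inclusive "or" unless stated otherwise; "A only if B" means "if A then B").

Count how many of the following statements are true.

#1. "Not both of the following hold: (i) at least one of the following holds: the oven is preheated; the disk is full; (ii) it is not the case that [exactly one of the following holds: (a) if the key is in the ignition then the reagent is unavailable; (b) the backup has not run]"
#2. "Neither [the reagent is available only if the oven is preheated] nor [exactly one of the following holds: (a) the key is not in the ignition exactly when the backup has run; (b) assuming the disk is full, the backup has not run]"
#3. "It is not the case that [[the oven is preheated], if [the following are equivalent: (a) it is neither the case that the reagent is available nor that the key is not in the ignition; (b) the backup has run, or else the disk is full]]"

#1: This is (P ∨ S) ↑ ¬((R → ¬Q) ⊕ ¬U).

P ∨ S = T ∨ T = T
¬Q = ¬F = T
R → ¬Q = F → T = T
¬U = ¬F = T
(R → ¬Q) ⊕ ¬U = T ⊕ T = F
¬((R → ¬Q) ⊕ ¬U) = ¬F = T
(P ∨ S) ↑ ¬((R → ¬Q) ⊕ ¬U) = T ↑ T = F
So #1 is false.

#2: Parsed as (Q → P) ↓ ((¬R ↔ U) ⊕ (S → ¬U))

Q → P = F → T = T
¬R = ¬F = T
¬R ↔ U = T ↔ F = F
¬U = ¬F = T
S → ¬U = T → T = T
(¬R ↔ U) ⊕ (S → ¬U) = F ⊕ T = T
(Q → P) ↓ ((¬R ↔ U) ⊕ (S → ¬U)) = T ↓ T = F
Thus #2 is false.

#3: This is ¬(((Q ↓ ¬R) ↔ (U ∨ S)) → P).

¬R = ¬F = T
Q ↓ ¬R = F ↓ T = F
U ∨ S = F ∨ T = T
(Q ↓ ¬R) ↔ (U ∨ S) = F ↔ T = F
((Q ↓ ¬R) ↔ (U ∨ S)) → P = F → T = T
¬(((Q ↓ ¬R) ↔ (U ∨ S)) → P) = ¬T = F
Hence #3 is false.

True statements: 0 (none).

0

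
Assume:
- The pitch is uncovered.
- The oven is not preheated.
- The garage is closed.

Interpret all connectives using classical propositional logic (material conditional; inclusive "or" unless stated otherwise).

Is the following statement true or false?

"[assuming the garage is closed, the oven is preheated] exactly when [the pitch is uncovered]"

false

Let R = "the garage is closed" (T), N = "the oven is preheated" (F), Q = "the pitch is covered" (F).
This is (R → N) ↔ ¬Q.

R → N = T → F = F
¬Q = ¬F = T
(R → N) ↔ ¬Q = F ↔ T = F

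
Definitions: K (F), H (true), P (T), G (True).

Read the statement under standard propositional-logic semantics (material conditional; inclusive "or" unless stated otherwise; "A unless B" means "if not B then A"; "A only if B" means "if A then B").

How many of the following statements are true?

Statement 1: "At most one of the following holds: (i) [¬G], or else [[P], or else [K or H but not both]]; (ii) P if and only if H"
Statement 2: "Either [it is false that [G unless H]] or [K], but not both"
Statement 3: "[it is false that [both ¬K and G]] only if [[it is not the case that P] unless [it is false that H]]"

1

Statement 1: Formalization: (¬G ∨ (P ∨ (K ⊕ H))) ↑ (P ↔ H)

¬G = ¬T = F
K ⊕ H = F ⊕ T = T
P ∨ (K ⊕ H) = T ∨ T = T
¬G ∨ (P ∨ (K ⊕ H)) = F ∨ T = T
P ↔ H = T ↔ T = T
(¬G ∨ (P ∨ (K ⊕ H))) ↑ (P ↔ H) = T ↑ T = F
Hence Statement 1 is false.

Statement 2: In symbols: ¬(G ∨ H) ⊕ K

G ∨ H = T ∨ T = T
¬(G ∨ H) = ¬T = F
¬(G ∨ H) ⊕ K = F ⊕ F = F
Thus Statement 2 is false.

Statement 3: Parsed as ¬(¬K ∧ G) → (¬P ∨ ¬H)

¬K = ¬F = T
¬K ∧ G = T ∧ T = T
¬(¬K ∧ G) = ¬T = F
¬P = ¬T = F
¬H = ¬T = F
¬P ∨ ¬H = F ∨ F = F
¬(¬K ∧ G) → (¬P ∨ ¬H) = F → F = T
Thus Statement 3 is true.

Count: 1.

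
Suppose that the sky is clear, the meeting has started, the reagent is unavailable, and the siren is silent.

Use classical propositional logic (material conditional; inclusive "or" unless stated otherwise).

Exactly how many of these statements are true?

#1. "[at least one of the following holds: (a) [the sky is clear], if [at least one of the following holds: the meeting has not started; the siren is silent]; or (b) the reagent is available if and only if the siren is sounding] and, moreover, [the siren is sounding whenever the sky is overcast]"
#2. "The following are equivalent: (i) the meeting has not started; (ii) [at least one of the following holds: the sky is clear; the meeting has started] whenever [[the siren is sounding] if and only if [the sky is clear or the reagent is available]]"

1

Let G = "the meeting has started" (T), M = "the siren is sounding" (F), W = "the sky is overcast" (F), Q = "the reagent is available" (F).

#1: In symbols: (((¬G ∨ ¬M) → ¬W) ∨ (Q ↔ M)) ∧ (W → M)

¬G = ¬T = F
¬M = ¬F = T
¬G ∨ ¬M = F ∨ T = T
¬W = ¬F = T
(¬G ∨ ¬M) → ¬W = T → T = T
Q ↔ M = F ↔ F = T
((¬G ∨ ¬M) → ¬W) ∨ (Q ↔ M) = T ∨ T = T
W → M = F → F = T
(((¬G ∨ ¬M) → ¬W) ∨ (Q ↔ M)) ∧ (W → M) = T ∧ T = T
So #1 is true.

#2: Parsed as ¬G ↔ ((M ↔ (¬W ∨ Q)) → (¬W ∨ G))

¬G = ¬T = F
¬W = ¬F = T
¬W ∨ Q = T ∨ F = T
M ↔ (¬W ∨ Q) = F ↔ T = F
¬W = ¬F = T
¬W ∨ G = T ∨ T = T
(M ↔ (¬W ∨ Q)) → (¬W ∨ G) = F → T = T
¬G ↔ ((M ↔ (¬W ∨ Q)) → (¬W ∨ G)) = F ↔ T = F
Hence #2 is false.

1 of the 2 statements is true (#1).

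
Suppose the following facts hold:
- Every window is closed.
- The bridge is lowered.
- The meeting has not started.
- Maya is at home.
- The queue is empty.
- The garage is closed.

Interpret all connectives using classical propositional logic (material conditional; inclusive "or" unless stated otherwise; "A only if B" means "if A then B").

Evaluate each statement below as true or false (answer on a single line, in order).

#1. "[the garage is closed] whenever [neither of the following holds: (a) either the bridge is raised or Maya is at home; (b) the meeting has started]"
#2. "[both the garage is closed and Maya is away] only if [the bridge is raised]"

#1 True / #2 True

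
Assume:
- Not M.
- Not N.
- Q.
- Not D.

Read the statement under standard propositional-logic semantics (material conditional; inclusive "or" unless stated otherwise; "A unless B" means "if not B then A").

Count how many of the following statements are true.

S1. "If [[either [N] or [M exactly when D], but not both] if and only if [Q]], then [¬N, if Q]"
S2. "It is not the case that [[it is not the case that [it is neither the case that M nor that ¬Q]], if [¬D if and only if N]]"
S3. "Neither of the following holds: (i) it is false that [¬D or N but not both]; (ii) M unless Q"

1

S1: Formalization: ((N ⊕ (M ↔ D)) ↔ Q) → (Q → ¬N)

M ↔ D = F ↔ F = T
N ⊕ (M ↔ D) = F ⊕ T = T
(N ⊕ (M ↔ D)) ↔ Q = T ↔ T = T
¬N = ¬F = T
Q → ¬N = T → T = T
((N ⊕ (M ↔ D)) ↔ Q) → (Q → ¬N) = T → T = T
Hence S1 is true.

S2: In symbols: ¬((¬D ↔ N) → ¬(M ↓ ¬Q))

¬D = ¬F = T
¬D ↔ N = T ↔ F = F
¬Q = ¬T = F
M ↓ ¬Q = F ↓ F = T
¬(M ↓ ¬Q) = ¬T = F
(¬D ↔ N) → ¬(M ↓ ¬Q) = F → F = T
¬((¬D ↔ N) → ¬(M ↓ ¬Q)) = ¬T = F
So S2 is false.

S3: In symbols: ¬(¬D ⊕ N) ↓ (M ∨ Q)

¬D = ¬F = T
¬D ⊕ N = T ⊕ F = T
¬(¬D ⊕ N) = ¬T = F
M ∨ Q = F ∨ T = T
¬(¬D ⊕ N) ↓ (M ∨ Q) = F ↓ T = F
So S3 is false.

True statements: 1 (S1).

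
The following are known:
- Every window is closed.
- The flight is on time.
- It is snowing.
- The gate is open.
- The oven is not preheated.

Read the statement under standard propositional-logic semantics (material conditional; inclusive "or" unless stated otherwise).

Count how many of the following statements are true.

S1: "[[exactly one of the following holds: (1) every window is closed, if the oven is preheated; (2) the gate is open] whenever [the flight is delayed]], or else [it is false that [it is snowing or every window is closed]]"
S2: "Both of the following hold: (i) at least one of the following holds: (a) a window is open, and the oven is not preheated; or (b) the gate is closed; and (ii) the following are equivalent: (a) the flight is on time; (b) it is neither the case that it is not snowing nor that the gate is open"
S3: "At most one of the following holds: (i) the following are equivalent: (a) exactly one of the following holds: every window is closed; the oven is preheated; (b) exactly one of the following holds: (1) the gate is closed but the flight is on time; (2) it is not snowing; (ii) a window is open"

2

Let Q = "the flight is delayed" (F), U = "the oven is preheated" (F), P = "a window is open" (F), S = "the gate is open" (T), R = "it is snowing" (T).

S1: In symbols: (Q → ((U → ¬P) ⊕ S)) ∨ ¬(R ∨ ¬P)

¬P = ¬F = T
U → ¬P = F → T = T
(U → ¬P) ⊕ S = T ⊕ T = F
Q → ((U → ¬P) ⊕ S) = F → F = T
¬P = ¬F = T
R ∨ ¬P = T ∨ T = T
¬(R ∨ ¬P) = ¬T = F
(Q → ((U → ¬P) ⊕ S)) ∨ ¬(R ∨ ¬P) = T ∨ F = T
Thus S1 is true.

S2: In symbols: ((P ∧ ¬U) ∨ ¬S) ∧ (¬Q ↔ (¬R ↓ S))

¬U = ¬F = T
P ∧ ¬U = F ∧ T = F
¬S = ¬T = F
(P ∧ ¬U) ∨ ¬S = F ∨ F = F
¬Q = ¬F = T
¬R = ¬T = F
¬R ↓ S = F ↓ T = F
¬Q ↔ (¬R ↓ S) = T ↔ F = F
((P ∧ ¬U) ∨ ¬S) ∧ (¬Q ↔ (¬R ↓ S)) = F ∧ F = F
Thus S2 is false.

S3: Formalization: ((¬P ⊕ U) ↔ ((¬S ∧ ¬Q) ⊕ ¬R)) ↑ P

¬P = ¬F = T
¬P ⊕ U = T ⊕ F = T
¬S = ¬T = F
¬Q = ¬F = T
¬S ∧ ¬Q = F ∧ T = F
¬R = ¬T = F
(¬S ∧ ¬Q) ⊕ ¬R = F ⊕ F = F
(¬P ⊕ U) ↔ ((¬S ∧ ¬Q) ⊕ ¬R) = T ↔ F = F
((¬P ⊕ U) ↔ ((¬S ∧ ¬Q) ⊕ ¬R)) ↑ P = F ↑ F = T
Thus S3 is true.

True statements: 2 (S1, S3).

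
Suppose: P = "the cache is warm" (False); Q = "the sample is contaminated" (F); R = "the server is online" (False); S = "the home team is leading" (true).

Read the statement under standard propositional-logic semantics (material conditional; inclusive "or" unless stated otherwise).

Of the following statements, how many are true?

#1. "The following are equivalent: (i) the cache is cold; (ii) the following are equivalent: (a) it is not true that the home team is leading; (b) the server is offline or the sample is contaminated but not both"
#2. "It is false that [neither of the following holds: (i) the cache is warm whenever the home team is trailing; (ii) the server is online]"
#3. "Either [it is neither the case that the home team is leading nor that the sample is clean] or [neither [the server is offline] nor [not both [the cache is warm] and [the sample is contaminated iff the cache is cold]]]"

1

#1: Formalization: not P iff (not S iff (not R xor Q))

not P = not False = True
not S = not True = False
not R = not False = True
not R xor Q = True xor False = True
not S iff (not R xor Q) = False iff True = False
not P iff (not S iff (not R xor Q)) = True iff False = False
So #1 is false.

#2: Formalization: not ((not S -> P) nor R)

not S = not True = False
not S -> P = False -> False = True
(not S -> P) nor R = True nor False = False
not ((not S -> P) nor R) = not False = True
Thus #2 is true.

#3: This is (S nor not Q) or (not R nor (P nand (Q iff not P))).

not Q = not False = True
S nor not Q = True nor True = False
not R = not False = True
not P = not False = True
Q iff not P = False iff True = False
P nand (Q iff not P) = False nand False = True
not R nor (P nand (Q iff not P)) = True nor True = False
(S nor not Q) or (not R nor (P nand (Q iff not P))) = False or False = False
Hence #3 is false.

Count: 1.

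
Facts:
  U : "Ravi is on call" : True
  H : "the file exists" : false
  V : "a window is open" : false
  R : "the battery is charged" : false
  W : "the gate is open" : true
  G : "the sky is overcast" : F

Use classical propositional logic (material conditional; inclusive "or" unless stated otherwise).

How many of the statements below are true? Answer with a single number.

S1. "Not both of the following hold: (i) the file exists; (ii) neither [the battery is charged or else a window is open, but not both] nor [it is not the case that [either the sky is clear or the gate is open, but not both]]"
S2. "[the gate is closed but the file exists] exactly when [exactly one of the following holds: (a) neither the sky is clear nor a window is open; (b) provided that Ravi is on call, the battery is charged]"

2

S1: Parsed as H nand ((R xor V) nor ~(~G xor W))

R xor V = F xor F = F
~G = ~F = T
~G xor W = T xor T = F
~(~G xor W) = ~F = T
(R xor V) nor ~(~G xor W) = F nor T = F
H nand ((R xor V) nor ~(~G xor W)) = F nand F = T
Hence S1 is true.

S2: Formalization: (~W & H) <-> ((~G nor V) xor (U -> R))

~W = ~T = F
~W & H = F & F = F
~G = ~F = T
~G nor V = T nor F = F
U -> R = T -> F = F
(~G nor V) xor (U -> R) = F xor F = F
(~W & H) <-> ((~G nor V) xor (U -> R)) = F <-> F = T
Thus S2 is true.

2 of the 2 statements are true.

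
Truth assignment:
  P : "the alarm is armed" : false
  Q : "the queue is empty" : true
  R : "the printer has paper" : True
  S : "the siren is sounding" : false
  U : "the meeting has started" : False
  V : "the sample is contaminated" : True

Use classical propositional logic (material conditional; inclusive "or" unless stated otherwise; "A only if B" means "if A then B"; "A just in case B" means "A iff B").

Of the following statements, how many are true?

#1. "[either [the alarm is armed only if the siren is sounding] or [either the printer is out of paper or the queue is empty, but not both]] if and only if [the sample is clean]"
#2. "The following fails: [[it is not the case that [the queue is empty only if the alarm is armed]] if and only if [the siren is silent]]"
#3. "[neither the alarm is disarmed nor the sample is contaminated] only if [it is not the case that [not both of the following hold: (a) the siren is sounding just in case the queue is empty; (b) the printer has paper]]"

1

#1: Parsed as ((P -> S) or (not R xor Q)) iff not V

P -> S = False -> False = True
not R = not True = False
not R xor Q = False xor True = True
(P -> S) or (not R xor Q) = True or True = True
not V = not True = False
((P -> S) or (not R xor Q)) iff not V = True iff False = False
Thus #1 is false.

#2: Formalization: not (not (Q -> P) iff not S)

Q -> P = True -> False = False
not (Q -> P) = not False = True
not S = not False = True
not (Q -> P) iff not S = True iff True = True
not (not (Q -> P) iff not S) = not True = False
Thus #2 is false.

#3: In symbols: (not P nor V) -> not ((S iff Q) nand R)

not P = not False = True
not P nor V = True nor True = False
S iff Q = False iff True = False
(S iff Q) nand R = False nand True = True
not ((S iff Q) nand R) = not True = False
(not P nor V) -> not ((S iff Q) nand R) = False -> False = True
Thus #3 is true.

Count: 1.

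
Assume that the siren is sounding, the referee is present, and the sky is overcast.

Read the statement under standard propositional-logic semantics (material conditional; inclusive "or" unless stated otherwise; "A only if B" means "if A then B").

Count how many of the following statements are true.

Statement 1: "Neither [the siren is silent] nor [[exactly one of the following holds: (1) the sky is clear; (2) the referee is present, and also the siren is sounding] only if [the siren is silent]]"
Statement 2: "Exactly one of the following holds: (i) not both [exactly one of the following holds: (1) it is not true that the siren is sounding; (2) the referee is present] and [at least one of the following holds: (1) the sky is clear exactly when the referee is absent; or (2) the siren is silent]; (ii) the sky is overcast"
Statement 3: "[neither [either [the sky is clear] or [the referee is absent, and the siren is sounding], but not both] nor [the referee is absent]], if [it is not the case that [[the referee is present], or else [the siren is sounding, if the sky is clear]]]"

3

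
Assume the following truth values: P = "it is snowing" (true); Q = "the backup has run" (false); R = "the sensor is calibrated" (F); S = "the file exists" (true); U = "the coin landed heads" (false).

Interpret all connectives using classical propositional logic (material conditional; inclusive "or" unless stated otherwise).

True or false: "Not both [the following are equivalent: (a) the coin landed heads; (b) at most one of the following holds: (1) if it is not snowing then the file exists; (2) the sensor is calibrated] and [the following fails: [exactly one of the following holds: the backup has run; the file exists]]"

true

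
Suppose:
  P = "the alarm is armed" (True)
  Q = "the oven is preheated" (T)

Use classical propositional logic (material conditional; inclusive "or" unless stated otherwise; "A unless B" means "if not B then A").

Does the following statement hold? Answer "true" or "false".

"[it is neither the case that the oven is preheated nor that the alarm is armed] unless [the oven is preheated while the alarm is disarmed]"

Values: Q=T, P=T.
Parsed as (Q nor P) | (Q & ~P)

Q nor P = T nor T = F
~P = ~T = F
Q & ~P = T & F = F
(Q nor P) | (Q & ~P) = F | F = F

False.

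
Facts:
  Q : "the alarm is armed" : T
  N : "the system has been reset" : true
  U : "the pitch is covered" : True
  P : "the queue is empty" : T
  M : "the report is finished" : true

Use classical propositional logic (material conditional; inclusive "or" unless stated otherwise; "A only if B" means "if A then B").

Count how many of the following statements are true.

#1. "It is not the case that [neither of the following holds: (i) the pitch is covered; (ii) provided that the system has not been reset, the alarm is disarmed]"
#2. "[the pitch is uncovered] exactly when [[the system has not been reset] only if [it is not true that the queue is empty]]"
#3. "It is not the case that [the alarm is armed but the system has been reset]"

1

#1: Formalization: not (U nor (not N -> not Q))

not N = not True = False
not Q = not True = False
not N -> not Q = False -> False = True
U nor (not N -> not Q) = True nor True = False
not (U nor (not N -> not Q)) = not False = True
Hence #1 is true.

#2: This is not U iff (not N -> not P).

not U = not True = False
not N = not True = False
not P = not True = False
not N -> not P = False -> False = True
not U iff (not N -> not P) = False iff True = False
Thus #2 is false.

#3: In symbols: not (Q and N)

Q and N = True and True = True
not (Q and N) = not True = False
Hence #3 is false.

Count: 1.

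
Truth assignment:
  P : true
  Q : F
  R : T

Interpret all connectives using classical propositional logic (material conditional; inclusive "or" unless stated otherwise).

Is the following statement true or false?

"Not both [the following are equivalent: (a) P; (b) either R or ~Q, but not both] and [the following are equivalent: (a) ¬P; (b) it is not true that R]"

Values: P=True, R=True, Q=False.
Parsed as (P iff (R xor not Q)) nand (not P iff not R)

not Q = not False = True
R xor not Q = True xor True = False
P iff (R xor not Q) = True iff False = False
not P = not True = False
not R = not True = False
not P iff not R = False iff False = True
(P iff (R xor not Q)) nand (not P iff not R) = False nand True = True

true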